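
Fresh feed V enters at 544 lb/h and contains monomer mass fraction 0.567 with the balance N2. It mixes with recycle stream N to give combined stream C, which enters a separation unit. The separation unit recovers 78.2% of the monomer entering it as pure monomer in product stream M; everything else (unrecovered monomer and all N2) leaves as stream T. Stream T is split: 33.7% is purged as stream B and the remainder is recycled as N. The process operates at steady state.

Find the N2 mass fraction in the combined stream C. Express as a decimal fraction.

N2 enters only via V and leaves only via the purge: 544×0.433 = 0.337×(N2 in T), and the separation unit passes all N2, so N2 in C = N2 in T = 698.97 lb/h.
monomer in C: m_A = 544×0.567 + (1−0.337)·(1−0.782)·m_A, so m_A = 308.45/0.8555 = 360.56 lb/h.
C = 360.56 + 698.97 = 1059.5 lb/h.
N2 fraction in C = 698.97/1059.5 = 0.660.

0.660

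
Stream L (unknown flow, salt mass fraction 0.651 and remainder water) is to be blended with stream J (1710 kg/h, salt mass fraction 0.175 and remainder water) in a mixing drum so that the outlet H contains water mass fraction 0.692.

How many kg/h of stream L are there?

Let L be the unknown flow. Total out = 1710 + L.
water balance: 1410.8 + 0.349·L = 0.692·(1710 + L)
(0.349 − 0.692)·L = 0.692×1710 − 1410.8 = -227.43
L = -227.43 / -0.343 = 663.06 kg/h

663.1 kg/h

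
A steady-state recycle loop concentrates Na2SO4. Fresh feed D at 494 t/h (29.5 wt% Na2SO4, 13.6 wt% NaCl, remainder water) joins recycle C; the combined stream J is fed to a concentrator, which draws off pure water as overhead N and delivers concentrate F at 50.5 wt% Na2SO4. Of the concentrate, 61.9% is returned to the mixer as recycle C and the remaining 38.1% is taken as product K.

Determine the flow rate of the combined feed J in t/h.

Overall Na2SO4 balance (none leaves overhead): Na2SO4 in fresh feed = Na2SO4 in product, i.e. 494×0.295 = (1−0.619)·F·0.505.
F = 145.73/(0.505×0.381) = 757.41 t/h.
Recycle C = 0.619×757.41 = 468.84 t/h.
Combined feed J = 494 + 468.84 = 962.84 t/h.

962.8 t/h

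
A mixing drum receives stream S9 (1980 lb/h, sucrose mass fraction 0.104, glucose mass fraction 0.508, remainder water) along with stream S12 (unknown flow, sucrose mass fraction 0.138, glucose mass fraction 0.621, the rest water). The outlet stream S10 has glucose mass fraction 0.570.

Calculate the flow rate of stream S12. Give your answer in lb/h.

Let S12 be the unknown flow. Total out = 1980 + S12.
glucose balance: 1005.8 + 0.621·S12 = 0.570·(1980 + S12)
(0.621 − 0.570)·S12 = 0.570×1980 − 1005.8 = 122.76
S12 = 122.76 / 0.051 = 2407.1 lb/h

2407 lb/h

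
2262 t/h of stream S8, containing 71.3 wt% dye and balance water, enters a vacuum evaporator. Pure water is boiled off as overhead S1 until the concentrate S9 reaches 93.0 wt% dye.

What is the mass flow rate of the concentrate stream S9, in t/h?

1734 t/h

dye is conserved: 2262×0.713 = 1612.8 t/h all reports to the concentrate.
Concentrate = 1612.8/(target fraction) = 1734.2 t/h.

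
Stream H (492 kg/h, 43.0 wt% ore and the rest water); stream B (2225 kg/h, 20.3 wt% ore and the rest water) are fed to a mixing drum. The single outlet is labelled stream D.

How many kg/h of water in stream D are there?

2054 kg/h

water out = water in = 492×0.570 + 2225×0.797 = 2053.8 kg/h.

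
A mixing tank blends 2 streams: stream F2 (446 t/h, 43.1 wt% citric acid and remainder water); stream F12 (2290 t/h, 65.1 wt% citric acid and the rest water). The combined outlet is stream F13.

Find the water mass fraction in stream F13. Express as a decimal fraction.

0.385

Total flow out = 446 + 2290 = 2736 t/h.
water in = 446×0.569 + 2290×0.349 = 1053 t/h.
water mass fraction in F13 = 1053/2736 = 0.385.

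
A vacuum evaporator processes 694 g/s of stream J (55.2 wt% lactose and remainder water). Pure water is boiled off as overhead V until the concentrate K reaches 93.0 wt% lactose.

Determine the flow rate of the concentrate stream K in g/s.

lactose is conserved: 694×0.552 = 383.09 g/s all reports to the concentrate.
Concentrate = 383.09/(target fraction) = 411.92 g/s.

411.9 g/s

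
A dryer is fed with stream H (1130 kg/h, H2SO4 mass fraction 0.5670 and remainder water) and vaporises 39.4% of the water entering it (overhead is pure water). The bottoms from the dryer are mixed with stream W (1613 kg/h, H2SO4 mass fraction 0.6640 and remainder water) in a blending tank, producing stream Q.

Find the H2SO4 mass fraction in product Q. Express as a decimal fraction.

0.6712

Vapour removed = 0.394×0.433×1130 = 192.78 kg/h; concentrate = 937.22 kg/h.
H2SO4 reaching the mixer = 640.71 (from concentrate) + 1613×0.664 = 1711.7 kg/h.
Product flow = 937.22 + 1613 = 2550.2 kg/h; H2SO4 fraction = 0.6712.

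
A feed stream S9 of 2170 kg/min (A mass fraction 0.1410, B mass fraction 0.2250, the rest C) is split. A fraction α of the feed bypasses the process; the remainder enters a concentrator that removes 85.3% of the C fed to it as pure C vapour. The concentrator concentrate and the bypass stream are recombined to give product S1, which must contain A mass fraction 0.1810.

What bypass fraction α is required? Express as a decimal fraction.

0.591

All 2170×0.141 = 305.97 kg/min of A reaches S1, so S1 = 305.97/0.181 = 1690.4 kg/min and vapour = 479.56 kg/min.
The evaporator receives (1−α)·2170 of feed at 0.634 C and removes 0.853 of that C:
0.853×0.634×(1−α)×2170 = 479.56
(1−α) = 479.56/1173.5 = 0.4086;  α = 0.5914.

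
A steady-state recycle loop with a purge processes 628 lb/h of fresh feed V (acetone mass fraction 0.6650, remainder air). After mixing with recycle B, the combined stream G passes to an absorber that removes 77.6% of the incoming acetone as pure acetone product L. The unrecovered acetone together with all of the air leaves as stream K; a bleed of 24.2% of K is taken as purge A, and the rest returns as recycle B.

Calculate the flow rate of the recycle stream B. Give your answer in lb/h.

744.4 lb/h

air enters only via V and leaves only via the purge: 628×0.335 = 0.242×(air in K), and the absorber passes all air, so air in G = air in K = 869.34 lb/h.
acetone in G: m_A = 628×0.665 + (1−0.242)·(1−0.776)·m_A, so m_A = 417.62/0.8302 = 503.03 lb/h.
K = (1−0.776)×503.03 + 869.34 = 982.02 lb/h.
Recycle B = (1−0.242)×982.02 = 744.37 lb/h.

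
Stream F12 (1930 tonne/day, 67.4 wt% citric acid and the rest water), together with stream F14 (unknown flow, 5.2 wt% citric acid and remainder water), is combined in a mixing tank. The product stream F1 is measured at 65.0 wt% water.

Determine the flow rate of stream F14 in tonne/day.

Let F14 be the unknown flow. Total out = 1930 + F14.
water balance: 629.18 + 0.948·F14 = 0.650·(1930 + F14)
(0.948 − 0.650)·F14 = 0.650×1930 − 629.18 = 625.32
F14 = 625.32 / 0.298 = 2098.4 tonne/day

2098 tonne/day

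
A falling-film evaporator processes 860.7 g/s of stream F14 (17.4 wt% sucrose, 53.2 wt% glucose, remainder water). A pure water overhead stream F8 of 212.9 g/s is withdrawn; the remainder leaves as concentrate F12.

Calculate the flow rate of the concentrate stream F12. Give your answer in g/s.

Concentrate = 860.7 − 212.9 = 647.8 g/s.

647.8 g/s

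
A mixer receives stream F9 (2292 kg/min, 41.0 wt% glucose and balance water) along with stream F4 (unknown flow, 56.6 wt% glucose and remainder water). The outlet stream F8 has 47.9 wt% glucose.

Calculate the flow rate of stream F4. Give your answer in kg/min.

Let F4 be the unknown flow. Total out = 2292 + F4.
glucose balance: 939.72 + 0.566·F4 = 0.479·(2292 + F4)
(0.566 − 0.479)·F4 = 0.479×2292 − 939.72 = 158.15
F4 = 158.15 / 0.087 = 1817.8 kg/min

1818 kg/min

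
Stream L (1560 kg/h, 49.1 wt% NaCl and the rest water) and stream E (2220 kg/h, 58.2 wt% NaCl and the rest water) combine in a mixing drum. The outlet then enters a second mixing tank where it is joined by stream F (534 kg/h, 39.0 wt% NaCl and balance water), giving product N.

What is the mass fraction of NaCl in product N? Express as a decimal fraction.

0.525

Overall, product flow = 4314 kg/h.
NaCl in = 1560×0.491 + 2220×0.582 + 534×0.390 = 2266.3 kg/h.
NaCl fraction in N = 0.525.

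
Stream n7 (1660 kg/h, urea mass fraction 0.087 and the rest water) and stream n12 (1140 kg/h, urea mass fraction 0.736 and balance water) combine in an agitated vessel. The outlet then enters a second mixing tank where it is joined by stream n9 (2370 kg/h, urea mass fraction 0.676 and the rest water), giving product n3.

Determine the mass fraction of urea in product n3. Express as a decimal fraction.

0.500

Overall, product flow = 5170 kg/h.
urea in = 1660×0.087 + 1140×0.736 + 2370×0.676 = 2585.6 kg/h.
urea fraction in n3 = 0.500.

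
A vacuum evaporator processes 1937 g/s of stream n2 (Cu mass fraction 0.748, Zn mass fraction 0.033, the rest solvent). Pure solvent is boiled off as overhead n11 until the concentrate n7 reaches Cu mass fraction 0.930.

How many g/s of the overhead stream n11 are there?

Cu is conserved: 1937×0.748 = 1448.9 g/s all reports to the concentrate.
Concentrate = 1448.9/(target fraction) = 1557.9 g/s.
Overhead = 1937 − 1557.9 = 379.07 g/s.

379.1 g/s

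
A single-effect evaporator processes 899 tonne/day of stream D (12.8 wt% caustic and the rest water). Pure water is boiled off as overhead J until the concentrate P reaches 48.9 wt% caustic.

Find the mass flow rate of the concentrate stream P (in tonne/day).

235.3 tonne/day

caustic is conserved: 899×0.128 = 115.07 tonne/day all reports to the concentrate.
Concentrate = 115.07/(target fraction) = 235.32 tonne/day.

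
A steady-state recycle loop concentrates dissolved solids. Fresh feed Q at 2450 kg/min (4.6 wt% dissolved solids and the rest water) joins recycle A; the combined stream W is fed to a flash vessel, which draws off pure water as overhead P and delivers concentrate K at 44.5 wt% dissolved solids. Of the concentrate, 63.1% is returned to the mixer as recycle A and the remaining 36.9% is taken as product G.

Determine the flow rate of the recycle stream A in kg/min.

Overall dissolved solids balance (none leaves overhead): dissolved solids in fresh feed = dissolved solids in product, i.e. 2450×0.046 = (1−0.631)·K·0.445.
K = 112.7/(0.445×0.369) = 686.34 kg/min.
Recycle A = 0.631×686.34 = 433.08 kg/min.

433.1 kg/min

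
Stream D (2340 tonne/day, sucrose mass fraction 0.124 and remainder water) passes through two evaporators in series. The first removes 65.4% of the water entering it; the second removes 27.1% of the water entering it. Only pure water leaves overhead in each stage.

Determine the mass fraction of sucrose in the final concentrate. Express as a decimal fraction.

0.359

water in feed = 2340×0.876 = 2049.8 tonne/day.
After stage 1: water left = (1−0.654)×2049.8 = 709.24; stream total = 999.4 tonne/day.
After stage 2: water left = (1−0.271)×709.24 = 517.04; final concentrate = 807.2 tonne/day.
sucrose fraction = 290.16/807.2 = 0.359.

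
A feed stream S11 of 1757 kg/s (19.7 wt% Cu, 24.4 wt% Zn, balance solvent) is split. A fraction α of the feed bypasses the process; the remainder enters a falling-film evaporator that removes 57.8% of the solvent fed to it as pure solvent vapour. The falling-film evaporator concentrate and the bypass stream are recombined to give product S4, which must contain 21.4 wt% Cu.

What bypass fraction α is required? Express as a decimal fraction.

All 1757×0.197 = 346.13 kg/s of Cu reaches S4, so S4 = 346.13/0.214 = 1617.4 kg/s and vapour = 139.57 kg/s.
The evaporator receives (1−α)·1757 of feed at 0.559 solvent and removes 0.578 of that solvent:
0.578×0.559×(1−α)×1757 = 139.57
(1−α) = 139.57/567.69 = 0.2459;  α = 0.7541.

0.754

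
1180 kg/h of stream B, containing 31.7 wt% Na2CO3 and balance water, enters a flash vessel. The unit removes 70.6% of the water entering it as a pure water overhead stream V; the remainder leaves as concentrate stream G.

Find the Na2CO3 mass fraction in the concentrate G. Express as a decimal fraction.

0.6122

Na2CO3 is not removed: 1180×0.317 = 374.06 kg/h of Na2CO3 enters G.
water entering = 1180×0.683 = 805.94 kg/h; overhead removed = 0.706×805.94 = 568.99 kg/h.
Concentrate = 1180 − 568.99 = 611.01 kg/h.
Mass fraction = 374.06/611.01 = 0.6122.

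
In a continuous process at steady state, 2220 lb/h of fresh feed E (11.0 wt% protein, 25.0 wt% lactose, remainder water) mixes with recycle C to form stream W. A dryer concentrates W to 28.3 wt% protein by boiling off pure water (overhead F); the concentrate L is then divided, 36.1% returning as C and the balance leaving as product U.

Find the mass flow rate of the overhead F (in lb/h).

1357 lb/h

Overall protein balance (none leaves overhead): protein in fresh feed = protein in product, i.e. 2220×0.110 = (1−0.361)·L·0.283.
L = 244.2/(0.283×0.639) = 1350.4 lb/h.
Recycle C = 0.361×1350.4 = 487.49 lb/h.
Combined feed W = 2220 + 487.49 = 2707.5 lb/h.
Overhead F = W − L = 2707.5 − 1350.4 = 1357.1 lb/h.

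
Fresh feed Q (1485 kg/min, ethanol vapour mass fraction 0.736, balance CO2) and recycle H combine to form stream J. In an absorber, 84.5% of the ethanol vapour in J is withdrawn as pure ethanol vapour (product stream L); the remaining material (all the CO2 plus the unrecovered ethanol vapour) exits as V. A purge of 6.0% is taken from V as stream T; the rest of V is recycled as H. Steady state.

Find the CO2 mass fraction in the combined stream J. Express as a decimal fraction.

0.836

CO2 enters only via Q and leaves only via the purge: 1485×0.264 = 0.060×(CO2 in V), and the absorber passes all CO2, so CO2 in J = CO2 in V = 6534 kg/min.
ethanol vapour in J: m_A = 1485×0.736 + (1−0.060)·(1−0.845)·m_A, so m_A = 1093/0.8543 = 1279.4 kg/min.
J = 1279.4 + 6534 = 7813.4 kg/min.
CO2 fraction in J = 6534/7813.4 = 0.836.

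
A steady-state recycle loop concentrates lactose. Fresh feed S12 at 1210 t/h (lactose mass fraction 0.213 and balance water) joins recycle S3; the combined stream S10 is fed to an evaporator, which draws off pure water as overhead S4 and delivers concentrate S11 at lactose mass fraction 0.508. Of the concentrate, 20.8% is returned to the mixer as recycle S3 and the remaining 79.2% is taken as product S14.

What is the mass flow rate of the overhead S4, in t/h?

702.7 t/h

Overall lactose balance (none leaves overhead): lactose in fresh feed = lactose in product, i.e. 1210×0.213 = (1−0.208)·S11·0.508.
S11 = 257.73/(0.508×0.792) = 640.58 t/h.
Recycle S3 = 0.208×640.58 = 133.24 t/h.
Combined feed S10 = 1210 + 133.24 = 1343.2 t/h.
Overhead S4 = S10 − S11 = 1343.2 − 640.58 = 702.66 t/h.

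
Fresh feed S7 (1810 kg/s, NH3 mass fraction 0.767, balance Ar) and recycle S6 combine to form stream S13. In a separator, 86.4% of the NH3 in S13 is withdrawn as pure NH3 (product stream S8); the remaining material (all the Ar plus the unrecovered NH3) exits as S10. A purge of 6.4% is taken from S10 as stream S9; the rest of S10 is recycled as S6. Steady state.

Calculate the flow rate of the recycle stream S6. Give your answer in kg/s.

6370 kg/s

Ar enters only via S7 and leaves only via the purge: 1810×0.233 = 0.064×(Ar in S10), and the separator passes all Ar, so Ar in S13 = Ar in S10 = 6589.5 kg/s.
NH3 in S13: m_A = 1810×0.767 + (1−0.064)·(1−0.864)·m_A, so m_A = 1388.3/0.8727 = 1590.8 kg/s.
S10 = (1−0.864)×1590.8 + 6589.5 = 6805.9 kg/s.
Recycle S6 = (1−0.064)×6805.9 = 6370.3 kg/s.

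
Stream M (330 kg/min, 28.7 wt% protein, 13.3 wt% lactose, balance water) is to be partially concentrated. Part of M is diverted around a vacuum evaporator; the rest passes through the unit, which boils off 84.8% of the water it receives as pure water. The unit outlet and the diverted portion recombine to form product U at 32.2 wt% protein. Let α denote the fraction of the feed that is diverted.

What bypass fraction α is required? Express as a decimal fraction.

0.779

All 330×0.287 = 94.71 kg/min of protein reaches U, so U = 94.71/0.322 = 294.13 kg/min and vapour = 35.87 kg/min.
The evaporator receives (1−α)·330 of feed at 0.580 water and removes 0.848 of that water:
0.848×0.580×(1−α)×330 = 35.87
(1−α) = 35.87/162.31 = 0.2210;  α = 0.7790.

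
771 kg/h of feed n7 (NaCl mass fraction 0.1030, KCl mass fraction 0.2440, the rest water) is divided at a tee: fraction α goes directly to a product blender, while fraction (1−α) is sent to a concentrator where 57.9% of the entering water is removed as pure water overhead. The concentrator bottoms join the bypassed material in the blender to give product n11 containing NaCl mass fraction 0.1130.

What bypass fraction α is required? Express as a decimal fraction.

All 771×0.103 = 79.413 kg/h of NaCl reaches n11, so n11 = 79.413/0.113 = 702.77 kg/h and vapour = 68.23 kg/h.
The evaporator receives (1−α)·771 of feed at 0.653 water and removes 0.579 of that water:
0.579×0.653×(1−α)×771 = 68.23
(1−α) = 68.23/291.51 = 0.2341;  α = 0.7659.

0.766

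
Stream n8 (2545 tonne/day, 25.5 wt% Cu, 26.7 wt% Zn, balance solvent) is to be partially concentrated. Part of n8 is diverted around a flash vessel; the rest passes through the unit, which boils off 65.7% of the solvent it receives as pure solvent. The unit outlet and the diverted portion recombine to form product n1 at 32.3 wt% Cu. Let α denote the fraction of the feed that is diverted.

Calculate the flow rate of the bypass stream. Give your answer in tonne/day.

838.9 tonne/day

All 2545×0.255 = 648.98 tonne/day of Cu reaches n1, so n1 = 648.98/0.323 = 2009.2 tonne/day and vapour = 535.79 tonne/day.
The evaporator receives (1−α)·2545 of feed at 0.478 solvent and removes 0.657 of that solvent:
0.657×0.478×(1−α)×2545 = 535.79
(1−α) = 535.79/799.25 = 0.6704;  α = 0.3296.
Bypass flow = 0.3296×2545 = 838.91 tonne/day.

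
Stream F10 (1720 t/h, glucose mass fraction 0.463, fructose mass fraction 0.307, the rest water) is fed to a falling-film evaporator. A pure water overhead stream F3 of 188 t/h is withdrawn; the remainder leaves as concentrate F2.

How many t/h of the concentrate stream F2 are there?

1532 t/h

Concentrate = 1720 − 188 = 1532 t/h.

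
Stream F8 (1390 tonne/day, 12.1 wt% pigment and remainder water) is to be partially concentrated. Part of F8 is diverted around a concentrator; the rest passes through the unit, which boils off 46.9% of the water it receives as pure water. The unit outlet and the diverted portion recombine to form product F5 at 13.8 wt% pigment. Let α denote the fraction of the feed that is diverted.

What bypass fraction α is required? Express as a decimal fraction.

0.701

All 1390×0.121 = 168.19 tonne/day of pigment reaches F5, so F5 = 168.19/0.138 = 1218.8 tonne/day and vapour = 171.23 tonne/day.
The evaporator receives (1−α)·1390 of feed at 0.879 water and removes 0.469 of that water:
0.469×0.879×(1−α)×1390 = 171.23
(1−α) = 171.23/573.03 = 0.2988;  α = 0.7012.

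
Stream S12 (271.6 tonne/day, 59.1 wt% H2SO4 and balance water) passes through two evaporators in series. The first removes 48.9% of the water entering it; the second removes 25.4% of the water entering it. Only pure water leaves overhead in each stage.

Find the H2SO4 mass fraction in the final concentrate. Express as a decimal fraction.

water in feed = 271.6×0.409 = 111.08 tonne/day.
After stage 1: water left = (1−0.489)×111.08 = 56.764; stream total = 217.28 tonne/day.
After stage 2: water left = (1−0.254)×56.764 = 42.346; final concentrate = 202.86 tonne/day.
H2SO4 fraction = 160.52/202.86 = 0.7913.

0.7913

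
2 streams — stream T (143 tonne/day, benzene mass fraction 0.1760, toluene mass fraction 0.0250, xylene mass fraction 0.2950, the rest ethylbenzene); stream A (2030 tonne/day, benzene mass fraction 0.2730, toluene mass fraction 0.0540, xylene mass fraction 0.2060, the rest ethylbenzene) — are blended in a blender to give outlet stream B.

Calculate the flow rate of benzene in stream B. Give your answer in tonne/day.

benzene out = benzene in = 143×0.176 + 2030×0.273 = 579.36 tonne/day.

579.4 tonne/day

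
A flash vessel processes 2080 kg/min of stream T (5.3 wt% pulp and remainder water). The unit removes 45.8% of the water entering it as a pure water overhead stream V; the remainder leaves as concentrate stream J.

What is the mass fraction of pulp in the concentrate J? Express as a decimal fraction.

pulp is not removed: 2080×0.053 = 110.24 kg/min of pulp enters J.
water entering = 2080×0.947 = 1969.8 kg/min; overhead removed = 0.458×1969.8 = 902.15 kg/min.
Concentrate = 2080 − 902.15 = 1177.8 kg/min.
Mass fraction = 110.24/1177.8 = 0.094.

0.094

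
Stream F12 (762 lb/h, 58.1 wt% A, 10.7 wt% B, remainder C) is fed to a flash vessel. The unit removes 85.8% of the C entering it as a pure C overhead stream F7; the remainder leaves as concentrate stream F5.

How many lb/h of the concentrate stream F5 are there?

C entering = 762×0.312 = 237.74 lb/h; overhead removed = 0.858×237.74 = 203.98 lb/h.
Concentrate = 762 − 203.98 = 558.02 lb/h.

558 lb/h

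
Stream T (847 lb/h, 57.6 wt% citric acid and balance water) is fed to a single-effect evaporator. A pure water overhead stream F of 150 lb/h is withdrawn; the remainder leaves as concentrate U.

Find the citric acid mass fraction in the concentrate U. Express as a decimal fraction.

0.700

citric acid is not removed: 847×0.576 = 487.87 lb/h of citric acid enters U.
Concentrate = 847 − 150 = 697 lb/h.
Mass fraction = 487.87/697 = 0.700.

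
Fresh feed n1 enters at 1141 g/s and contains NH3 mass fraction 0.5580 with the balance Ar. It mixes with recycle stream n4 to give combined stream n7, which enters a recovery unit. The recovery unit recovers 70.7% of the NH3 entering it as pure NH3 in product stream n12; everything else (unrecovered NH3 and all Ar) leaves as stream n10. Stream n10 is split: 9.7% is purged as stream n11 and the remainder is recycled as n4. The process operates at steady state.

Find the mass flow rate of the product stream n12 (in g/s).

612.1 g/s

NH3 in n7: m_A = 1141×0.558 + (1−0.097)·(1−0.707)·m_A, so m_A = 636.68/0.7354 = 865.73 g/s.
Product n12 = 0.707×865.73 = 612.07 g/s.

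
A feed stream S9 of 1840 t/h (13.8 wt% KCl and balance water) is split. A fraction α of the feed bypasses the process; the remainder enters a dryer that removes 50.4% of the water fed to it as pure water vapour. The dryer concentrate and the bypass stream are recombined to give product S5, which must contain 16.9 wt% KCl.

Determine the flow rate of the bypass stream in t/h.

All 1840×0.138 = 253.92 t/h of KCl reaches S5, so S5 = 253.92/0.169 = 1502.5 t/h and vapour = 337.51 t/h.
The evaporator receives (1−α)·1840 of feed at 0.862 water and removes 0.504 of that water:
0.504×0.862×(1−α)×1840 = 337.51
(1−α) = 337.51/799.38 = 0.4222;  α = 0.5778.
Bypass flow = 0.5778×1840 = 1063.1 t/h.

1063 t/h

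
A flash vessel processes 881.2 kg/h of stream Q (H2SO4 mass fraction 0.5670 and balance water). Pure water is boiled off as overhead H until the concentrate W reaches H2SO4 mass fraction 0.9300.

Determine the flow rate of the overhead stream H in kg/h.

H2SO4 is conserved: 881.2×0.567 = 499.64 kg/h all reports to the concentrate.
Concentrate = 499.64/(target fraction) = 537.25 kg/h.
Overhead = 881.2 − 537.25 = 343.95 kg/h.

344 kg/h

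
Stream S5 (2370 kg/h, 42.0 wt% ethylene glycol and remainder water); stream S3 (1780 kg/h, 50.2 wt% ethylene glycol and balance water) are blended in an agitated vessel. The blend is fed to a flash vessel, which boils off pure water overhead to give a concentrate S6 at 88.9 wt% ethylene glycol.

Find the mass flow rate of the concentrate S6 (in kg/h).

2125 kg/h

ethylene glycol entering = 2370×0.420 + 1780×0.502 = 1889 kg/h.
All ethylene glycol reports to S6, so S6 = 1889/0.889 = 2124.8 kg/h.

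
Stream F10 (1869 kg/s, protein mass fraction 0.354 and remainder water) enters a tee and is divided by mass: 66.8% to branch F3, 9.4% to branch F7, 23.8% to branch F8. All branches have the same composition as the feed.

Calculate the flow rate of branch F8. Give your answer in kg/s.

Branch F8 flow = 0.238×1869 = 444.82 kg/s.

444.8 kg/s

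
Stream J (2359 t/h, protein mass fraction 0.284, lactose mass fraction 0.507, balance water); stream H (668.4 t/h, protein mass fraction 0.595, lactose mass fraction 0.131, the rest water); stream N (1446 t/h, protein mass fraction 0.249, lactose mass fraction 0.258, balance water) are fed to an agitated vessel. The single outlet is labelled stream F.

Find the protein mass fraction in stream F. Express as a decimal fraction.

Total flow out = 2359 + 668.4 + 1446 = 4473.4 t/h.
protein in = 2359×0.284 + 668.4×0.595 + 1446×0.249 = 1427.7 t/h.
protein mass fraction in F = 1427.7/4473.4 = 0.319.

0.319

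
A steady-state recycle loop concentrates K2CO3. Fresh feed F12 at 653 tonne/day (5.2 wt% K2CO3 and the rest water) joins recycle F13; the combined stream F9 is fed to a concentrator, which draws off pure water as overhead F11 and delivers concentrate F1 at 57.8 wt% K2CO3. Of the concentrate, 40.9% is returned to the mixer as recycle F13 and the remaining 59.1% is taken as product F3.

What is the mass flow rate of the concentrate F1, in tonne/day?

99.4 tonne/day

Overall K2CO3 balance (none leaves overhead): K2CO3 in fresh feed = K2CO3 in product, i.e. 653×0.052 = (1−0.409)·F1·0.578.
F1 = 33.956/(0.578×0.591) = 99.403 tonne/day.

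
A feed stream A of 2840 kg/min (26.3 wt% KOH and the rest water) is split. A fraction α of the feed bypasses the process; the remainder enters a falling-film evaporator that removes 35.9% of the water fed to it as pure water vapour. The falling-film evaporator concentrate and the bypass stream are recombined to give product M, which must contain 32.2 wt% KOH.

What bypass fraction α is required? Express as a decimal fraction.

0.307

All 2840×0.263 = 746.92 kg/min of KOH reaches M, so M = 746.92/0.322 = 2319.6 kg/min and vapour = 520.37 kg/min.
The evaporator receives (1−α)·2840 of feed at 0.737 water and removes 0.359 of that water:
0.359×0.737×(1−α)×2840 = 520.37
(1−α) = 520.37/751.42 = 0.6925;  α = 0.3075.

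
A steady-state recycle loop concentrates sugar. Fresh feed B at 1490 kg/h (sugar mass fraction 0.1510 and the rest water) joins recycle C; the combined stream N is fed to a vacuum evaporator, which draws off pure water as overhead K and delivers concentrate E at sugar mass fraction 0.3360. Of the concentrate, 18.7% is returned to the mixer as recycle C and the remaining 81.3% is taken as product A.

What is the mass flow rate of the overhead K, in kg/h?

820.4 kg/h

Overall sugar balance (none leaves overhead): sugar in fresh feed = sugar in product, i.e. 1490×0.151 = (1−0.187)·E·0.336.
E = 224.99/(0.336×0.813) = 823.63 kg/h.
Recycle C = 0.187×823.63 = 154.02 kg/h.
Combined feed N = 1490 + 154.02 = 1644 kg/h.
Overhead K = N − E = 1644 − 823.63 = 820.39 kg/h.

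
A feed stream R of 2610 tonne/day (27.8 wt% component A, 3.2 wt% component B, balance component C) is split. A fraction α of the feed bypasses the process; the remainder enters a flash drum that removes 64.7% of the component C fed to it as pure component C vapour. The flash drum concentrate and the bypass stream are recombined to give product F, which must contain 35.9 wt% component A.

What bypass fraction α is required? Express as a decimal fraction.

All 2610×0.278 = 725.58 tonne/day of component A reaches F, so F = 725.58/0.359 = 2021.1 tonne/day and vapour = 588.89 tonne/day.
The evaporator receives (1−α)·2610 of feed at 0.690 component C and removes 0.647 of that component C:
0.647×0.690×(1−α)×2610 = 588.89
(1−α) = 588.89/1165.2 = 0.5054;  α = 0.4946.

0.495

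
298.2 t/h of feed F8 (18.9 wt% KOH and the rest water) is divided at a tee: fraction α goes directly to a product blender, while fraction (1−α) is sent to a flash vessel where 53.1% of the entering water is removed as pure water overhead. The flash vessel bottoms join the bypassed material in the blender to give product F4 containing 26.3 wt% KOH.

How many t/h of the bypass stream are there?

All 298.2×0.189 = 56.36 t/h of KOH reaches F4, so F4 = 56.36/0.263 = 214.3 t/h and vapour = 83.904 t/h.
The evaporator receives (1−α)·298.2 of feed at 0.811 water and removes 0.531 of that water:
0.531×0.811×(1−α)×298.2 = 83.904
(1−α) = 83.904/128.42 = 0.6534;  α = 0.3466.
Bypass flow = 0.3466×298.2 = 103.36 t/h.

103.4 t/h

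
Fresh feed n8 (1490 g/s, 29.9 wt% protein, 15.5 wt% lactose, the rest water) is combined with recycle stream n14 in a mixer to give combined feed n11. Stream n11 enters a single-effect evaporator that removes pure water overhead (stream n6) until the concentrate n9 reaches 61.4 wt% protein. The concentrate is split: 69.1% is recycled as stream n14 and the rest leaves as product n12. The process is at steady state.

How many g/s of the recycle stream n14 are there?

1623 g/s

Overall protein balance (none leaves overhead): protein in fresh feed = protein in product, i.e. 1490×0.299 = (1−0.691)·n9·0.614.
n9 = 445.51/(0.614×0.309) = 2348.2 g/s.
Recycle n14 = 0.691×2348.2 = 1622.6 g/s.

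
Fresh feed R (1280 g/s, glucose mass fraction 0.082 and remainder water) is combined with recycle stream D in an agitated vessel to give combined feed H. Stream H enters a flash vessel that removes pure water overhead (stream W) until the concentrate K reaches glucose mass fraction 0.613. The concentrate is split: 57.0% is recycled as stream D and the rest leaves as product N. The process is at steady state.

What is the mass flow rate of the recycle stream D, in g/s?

Overall glucose balance (none leaves overhead): glucose in fresh feed = glucose in product, i.e. 1280×0.082 = (1−0.570)·K·0.613.
K = 104.96/(0.613×0.430) = 398.19 g/s.
Recycle D = 0.570×398.19 = 226.97 g/s.

227 g/s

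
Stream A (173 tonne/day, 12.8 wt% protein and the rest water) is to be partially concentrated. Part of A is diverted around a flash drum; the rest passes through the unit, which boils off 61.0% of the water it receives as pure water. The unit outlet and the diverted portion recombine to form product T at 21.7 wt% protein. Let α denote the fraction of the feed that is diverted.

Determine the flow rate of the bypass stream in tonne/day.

39.61 tonne/day

All 173×0.128 = 22.144 tonne/day of protein reaches T, so T = 22.144/0.217 = 102.05 tonne/day and vapour = 70.954 tonne/day.
The evaporator receives (1−α)·173 of feed at 0.872 water and removes 0.610 of that water:
0.610×0.872×(1−α)×173 = 70.954
(1−α) = 70.954/92.022 = 0.7711;  α = 0.2289.
Bypass flow = 0.2289×173 = 39.608 tonne/day.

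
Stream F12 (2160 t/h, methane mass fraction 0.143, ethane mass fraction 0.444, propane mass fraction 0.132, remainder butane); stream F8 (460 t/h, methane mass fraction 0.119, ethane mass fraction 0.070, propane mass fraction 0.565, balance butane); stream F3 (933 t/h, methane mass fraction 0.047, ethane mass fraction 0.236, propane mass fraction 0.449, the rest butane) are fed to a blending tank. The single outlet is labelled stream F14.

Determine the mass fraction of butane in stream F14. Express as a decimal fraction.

0.273

Total flow out = 2160 + 460 + 933 = 3553 t/h.
butane in = 2160×0.281 + 460×0.246 + 933×0.268 = 970.16 t/h.
butane mass fraction in F14 = 970.16/3553 = 0.273.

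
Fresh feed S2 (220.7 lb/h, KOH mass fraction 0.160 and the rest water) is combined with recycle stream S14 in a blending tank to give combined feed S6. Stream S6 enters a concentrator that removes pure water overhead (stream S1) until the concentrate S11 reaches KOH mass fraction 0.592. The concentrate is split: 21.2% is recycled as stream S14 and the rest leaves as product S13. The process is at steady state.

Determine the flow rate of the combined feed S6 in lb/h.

Overall KOH balance (none leaves overhead): KOH in fresh feed = KOH in product, i.e. 220.7×0.160 = (1−0.212)·S11·0.592.
S11 = 35.312/(0.592×0.788) = 75.696 lb/h.
Recycle S14 = 0.212×75.696 = 16.048 lb/h.
Combined feed S6 = 220.7 + 16.048 = 236.75 lb/h.

236.7 lb/h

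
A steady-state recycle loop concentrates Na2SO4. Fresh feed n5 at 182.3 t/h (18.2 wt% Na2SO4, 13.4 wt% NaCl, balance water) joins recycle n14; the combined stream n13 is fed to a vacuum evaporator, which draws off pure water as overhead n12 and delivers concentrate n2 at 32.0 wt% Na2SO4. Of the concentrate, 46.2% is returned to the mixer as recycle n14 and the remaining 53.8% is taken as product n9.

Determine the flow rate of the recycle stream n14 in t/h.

89.04 t/h

Overall Na2SO4 balance (none leaves overhead): Na2SO4 in fresh feed = Na2SO4 in product, i.e. 182.3×0.182 = (1−0.462)·n2·0.320.
n2 = 33.179/(0.320×0.538) = 192.72 t/h.
Recycle n14 = 0.462×192.72 = 89.036 t/h.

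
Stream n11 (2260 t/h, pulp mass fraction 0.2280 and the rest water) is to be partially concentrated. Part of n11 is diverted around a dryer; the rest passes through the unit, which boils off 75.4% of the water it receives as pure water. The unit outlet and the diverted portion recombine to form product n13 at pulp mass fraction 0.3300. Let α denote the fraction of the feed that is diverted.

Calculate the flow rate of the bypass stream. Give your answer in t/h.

All 2260×0.228 = 515.28 t/h of pulp reaches n13, so n13 = 515.28/0.330 = 1561.5 t/h and vapour = 698.55 t/h.
The evaporator receives (1−α)·2260 of feed at 0.772 water and removes 0.754 of that water:
0.754×0.772×(1−α)×2260 = 698.55
(1−α) = 698.55/1315.5 = 0.5310;  α = 0.4690.
Bypass flow = 0.4690×2260 = 1059.9 t/h.

1060 t/h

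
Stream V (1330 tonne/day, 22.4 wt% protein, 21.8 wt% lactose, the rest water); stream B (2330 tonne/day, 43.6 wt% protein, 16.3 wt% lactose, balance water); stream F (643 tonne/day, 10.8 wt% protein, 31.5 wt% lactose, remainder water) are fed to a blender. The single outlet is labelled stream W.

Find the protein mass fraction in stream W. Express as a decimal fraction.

0.3215

Total flow out = 1330 + 2330 + 643 = 4303 tonne/day.
protein in = 1330×0.224 + 2330×0.436 + 643×0.108 = 1383.2 tonne/day.
protein mass fraction in W = 1383.2/4303 = 0.3215.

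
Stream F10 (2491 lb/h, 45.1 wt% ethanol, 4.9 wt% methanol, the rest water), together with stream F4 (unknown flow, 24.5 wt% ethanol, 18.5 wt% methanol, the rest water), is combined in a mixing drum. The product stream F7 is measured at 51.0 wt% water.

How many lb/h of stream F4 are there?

415.2 lb/h

Let F4 be the unknown flow. Total out = 2491 + F4.
water balance: 1245.5 + 0.570·F4 = 0.510·(2491 + F4)
(0.570 − 0.510)·F4 = 0.510×2491 − 1245.5 = 24.91
F4 = 24.91 / 0.060 = 415.17 lb/h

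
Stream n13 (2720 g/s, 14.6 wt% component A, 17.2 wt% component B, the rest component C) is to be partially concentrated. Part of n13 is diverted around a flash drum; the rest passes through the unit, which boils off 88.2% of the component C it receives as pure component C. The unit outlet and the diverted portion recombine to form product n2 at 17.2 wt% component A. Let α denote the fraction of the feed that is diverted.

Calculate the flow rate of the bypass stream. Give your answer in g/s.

2036 g/s

All 2720×0.146 = 397.12 g/s of component A reaches n2, so n2 = 397.12/0.172 = 2308.8 g/s and vapour = 411.16 g/s.
The evaporator receives (1−α)·2720 of feed at 0.682 component C and removes 0.882 of that component C:
0.882×0.682×(1−α)×2720 = 411.16
(1−α) = 411.16/1636.1 = 0.2513;  α = 0.7487.
Bypass flow = 0.7487×2720 = 2036.5 g/s.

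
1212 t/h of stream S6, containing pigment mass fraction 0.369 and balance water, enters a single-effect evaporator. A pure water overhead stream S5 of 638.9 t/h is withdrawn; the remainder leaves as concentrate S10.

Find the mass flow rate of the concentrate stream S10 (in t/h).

573.1 t/h

Concentrate = 1212 − 638.9 = 573.1 t/h.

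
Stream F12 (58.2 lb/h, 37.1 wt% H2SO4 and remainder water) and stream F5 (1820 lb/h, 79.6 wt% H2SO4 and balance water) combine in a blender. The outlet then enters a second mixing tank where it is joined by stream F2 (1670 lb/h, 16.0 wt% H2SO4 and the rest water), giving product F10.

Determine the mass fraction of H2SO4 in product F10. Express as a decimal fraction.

0.490

Overall, product flow = 3548.2 lb/h.
H2SO4 in = 58.2×0.371 + 1820×0.796 + 1670×0.160 = 1737.5 lb/h.
H2SO4 fraction in F10 = 0.490.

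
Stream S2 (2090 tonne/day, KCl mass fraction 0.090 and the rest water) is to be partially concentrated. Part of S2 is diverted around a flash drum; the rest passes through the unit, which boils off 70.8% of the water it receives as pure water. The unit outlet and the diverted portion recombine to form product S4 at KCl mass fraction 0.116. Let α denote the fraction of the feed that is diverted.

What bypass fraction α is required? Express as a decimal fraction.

0.652

All 2090×0.090 = 188.1 tonne/day of KCl reaches S4, so S4 = 188.1/0.116 = 1621.6 tonne/day and vapour = 468.45 tonne/day.
The evaporator receives (1−α)·2090 of feed at 0.910 water and removes 0.708 of that water:
0.708×0.910×(1−α)×2090 = 468.45
(1−α) = 468.45/1346.5 = 0.3479;  α = 0.6521.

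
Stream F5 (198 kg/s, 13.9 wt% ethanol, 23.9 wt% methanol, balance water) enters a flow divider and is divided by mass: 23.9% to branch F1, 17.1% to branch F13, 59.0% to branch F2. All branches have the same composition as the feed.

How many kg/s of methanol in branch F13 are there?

8.092 kg/s

Branch F13 total = 0.171×198 = 33.858 kg/s.
methanol in F13 = 0.239×33.858 = 8.0921 kg/s.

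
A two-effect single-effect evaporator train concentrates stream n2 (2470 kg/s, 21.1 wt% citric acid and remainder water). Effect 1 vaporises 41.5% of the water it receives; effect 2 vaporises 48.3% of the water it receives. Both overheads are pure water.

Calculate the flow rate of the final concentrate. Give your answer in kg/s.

water in feed = 2470×0.789 = 1948.8 kg/s.
After stage 1: water left = (1−0.415)×1948.8 = 1140.1; stream total = 1661.2 kg/s.
After stage 2: water left = (1−0.483)×1140.1 = 589.41; final concentrate = 1110.6 kg/s.

1111 kg/s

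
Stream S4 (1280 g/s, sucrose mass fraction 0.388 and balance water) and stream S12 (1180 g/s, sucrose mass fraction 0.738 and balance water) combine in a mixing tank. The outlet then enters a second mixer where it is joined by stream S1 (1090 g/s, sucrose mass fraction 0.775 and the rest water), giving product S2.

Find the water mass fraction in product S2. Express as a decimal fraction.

Overall, product flow = 3550 g/s.
water in = 1280×0.612 + 1180×0.262 + 1090×0.225 = 1337.8 g/s.
water fraction in S2 = 0.377.

0.377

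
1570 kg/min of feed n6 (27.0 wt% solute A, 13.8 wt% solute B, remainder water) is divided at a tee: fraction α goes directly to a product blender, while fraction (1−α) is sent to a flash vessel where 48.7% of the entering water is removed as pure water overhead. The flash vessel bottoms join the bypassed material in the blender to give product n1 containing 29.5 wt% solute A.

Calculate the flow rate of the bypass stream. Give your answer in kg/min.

All 1570×0.270 = 423.9 kg/min of solute A reaches n1, so n1 = 423.9/0.295 = 1436.9 kg/min and vapour = 133.05 kg/min.
The evaporator receives (1−α)·1570 of feed at 0.592 water and removes 0.487 of that water:
0.487×0.592×(1−α)×1570 = 133.05
(1−α) = 133.05/452.64 = 0.2939;  α = 0.7061.
Bypass flow = 0.7061×1570 = 1108.5 kg/min.

1109 kg/min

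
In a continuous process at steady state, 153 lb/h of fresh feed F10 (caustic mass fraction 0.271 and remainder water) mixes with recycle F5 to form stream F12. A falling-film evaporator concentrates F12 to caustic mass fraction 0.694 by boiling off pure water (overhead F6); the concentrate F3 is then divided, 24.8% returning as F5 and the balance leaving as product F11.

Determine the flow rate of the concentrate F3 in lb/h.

79.45 lb/h

Overall caustic balance (none leaves overhead): caustic in fresh feed = caustic in product, i.e. 153×0.271 = (1−0.248)·F3·0.694.
F3 = 41.463/(0.694×0.752) = 79.448 lb/h.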